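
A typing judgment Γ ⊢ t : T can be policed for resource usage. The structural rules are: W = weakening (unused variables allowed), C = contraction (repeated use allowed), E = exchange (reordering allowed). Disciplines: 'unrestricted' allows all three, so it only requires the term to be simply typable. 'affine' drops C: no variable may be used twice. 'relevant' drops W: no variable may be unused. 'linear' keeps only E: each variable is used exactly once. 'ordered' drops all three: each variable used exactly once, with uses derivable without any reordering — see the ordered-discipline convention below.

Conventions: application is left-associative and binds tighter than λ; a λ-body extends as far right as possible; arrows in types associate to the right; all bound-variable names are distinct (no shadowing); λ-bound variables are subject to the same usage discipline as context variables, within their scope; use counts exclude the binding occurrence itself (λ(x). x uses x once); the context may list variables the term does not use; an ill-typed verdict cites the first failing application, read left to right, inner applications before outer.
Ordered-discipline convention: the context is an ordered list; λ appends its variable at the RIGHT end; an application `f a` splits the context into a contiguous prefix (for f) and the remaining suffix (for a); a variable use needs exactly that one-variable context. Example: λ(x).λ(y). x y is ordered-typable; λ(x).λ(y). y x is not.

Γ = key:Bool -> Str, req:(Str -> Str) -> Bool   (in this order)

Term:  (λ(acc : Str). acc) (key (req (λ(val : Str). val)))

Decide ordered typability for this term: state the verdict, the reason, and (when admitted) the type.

yes — key, req, acc, val once each; derivable with no W/C/E; term : Str
use counts: key: 1, req: 1, acc (λ-bound): 1, val (λ-bound): 1
order of uses: acc, key, req, val
typing: well-typed at Str
all disciplines: ordered ✓ | linear ✓ | affine ✓ | relevant ✓ | unrestricted ✓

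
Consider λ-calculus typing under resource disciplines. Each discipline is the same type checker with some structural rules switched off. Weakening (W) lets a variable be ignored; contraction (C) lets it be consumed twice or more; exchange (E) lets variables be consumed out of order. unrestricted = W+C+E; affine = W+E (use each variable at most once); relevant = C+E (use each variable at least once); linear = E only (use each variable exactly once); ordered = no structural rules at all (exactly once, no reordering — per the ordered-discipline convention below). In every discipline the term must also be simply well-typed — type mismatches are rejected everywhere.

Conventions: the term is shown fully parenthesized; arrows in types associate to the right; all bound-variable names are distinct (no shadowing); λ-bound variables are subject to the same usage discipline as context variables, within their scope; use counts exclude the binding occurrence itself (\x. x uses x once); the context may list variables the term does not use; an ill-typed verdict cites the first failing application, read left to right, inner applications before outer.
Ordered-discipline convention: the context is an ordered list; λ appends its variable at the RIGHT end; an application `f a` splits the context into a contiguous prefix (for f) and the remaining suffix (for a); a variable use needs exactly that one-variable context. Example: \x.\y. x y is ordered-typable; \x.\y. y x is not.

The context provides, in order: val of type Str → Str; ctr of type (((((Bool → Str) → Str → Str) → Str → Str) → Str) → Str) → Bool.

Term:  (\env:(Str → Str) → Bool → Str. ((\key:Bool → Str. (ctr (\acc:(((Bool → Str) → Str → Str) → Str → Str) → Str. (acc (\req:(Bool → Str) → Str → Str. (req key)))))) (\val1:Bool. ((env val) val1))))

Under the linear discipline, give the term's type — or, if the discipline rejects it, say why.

term : ((Str → Str) → Bool → Str) → Bool
usage: val: 1; ctr: 1; env [bound]: 1; key [bound]: 1; acc [bound]: 1; req [bound]: 1; val1 [bound]: 1
uses in reading order: ctr, acc, req, key, env, val, val1
typing: ✓ — ((Str → Str) → Bool → Str) → Bool
across the five disciplines: ordered ✗ | linear ✓ | affine ✓ | relevant ✓ | unrestricted ✓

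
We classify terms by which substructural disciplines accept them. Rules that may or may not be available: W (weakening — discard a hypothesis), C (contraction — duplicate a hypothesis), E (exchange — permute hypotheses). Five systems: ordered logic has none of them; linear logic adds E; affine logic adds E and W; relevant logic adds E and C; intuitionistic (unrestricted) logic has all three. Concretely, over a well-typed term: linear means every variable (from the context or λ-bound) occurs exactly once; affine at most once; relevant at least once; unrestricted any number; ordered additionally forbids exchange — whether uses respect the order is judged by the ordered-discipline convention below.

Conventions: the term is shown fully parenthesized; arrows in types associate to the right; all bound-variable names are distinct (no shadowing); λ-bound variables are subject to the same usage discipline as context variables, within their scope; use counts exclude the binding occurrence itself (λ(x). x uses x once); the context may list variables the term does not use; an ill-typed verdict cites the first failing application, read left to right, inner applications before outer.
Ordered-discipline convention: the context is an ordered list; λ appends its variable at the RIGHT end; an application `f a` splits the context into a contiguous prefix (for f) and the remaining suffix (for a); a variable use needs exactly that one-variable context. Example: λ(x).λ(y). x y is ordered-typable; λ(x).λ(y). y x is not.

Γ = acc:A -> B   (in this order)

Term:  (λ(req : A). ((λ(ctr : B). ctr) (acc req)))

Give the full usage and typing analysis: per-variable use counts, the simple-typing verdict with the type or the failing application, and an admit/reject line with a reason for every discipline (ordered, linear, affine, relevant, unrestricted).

counts: acc=1, req [bound]=1, ctr [bound]=1
left-to-right use order: ctr, acc, req
typing: ✓ — A -> B
ordered: ✓, acc, req, ctr: once each, no exchange needed
linear: ✓, acc, req, ctr: one use apiece
affine: ✓, none of acc, req, ctr used more than once
relevant: ✓, acc, req, ctr: all used, weakening unneeded
unrestricted: ✓, typability at A -> B is all that's needed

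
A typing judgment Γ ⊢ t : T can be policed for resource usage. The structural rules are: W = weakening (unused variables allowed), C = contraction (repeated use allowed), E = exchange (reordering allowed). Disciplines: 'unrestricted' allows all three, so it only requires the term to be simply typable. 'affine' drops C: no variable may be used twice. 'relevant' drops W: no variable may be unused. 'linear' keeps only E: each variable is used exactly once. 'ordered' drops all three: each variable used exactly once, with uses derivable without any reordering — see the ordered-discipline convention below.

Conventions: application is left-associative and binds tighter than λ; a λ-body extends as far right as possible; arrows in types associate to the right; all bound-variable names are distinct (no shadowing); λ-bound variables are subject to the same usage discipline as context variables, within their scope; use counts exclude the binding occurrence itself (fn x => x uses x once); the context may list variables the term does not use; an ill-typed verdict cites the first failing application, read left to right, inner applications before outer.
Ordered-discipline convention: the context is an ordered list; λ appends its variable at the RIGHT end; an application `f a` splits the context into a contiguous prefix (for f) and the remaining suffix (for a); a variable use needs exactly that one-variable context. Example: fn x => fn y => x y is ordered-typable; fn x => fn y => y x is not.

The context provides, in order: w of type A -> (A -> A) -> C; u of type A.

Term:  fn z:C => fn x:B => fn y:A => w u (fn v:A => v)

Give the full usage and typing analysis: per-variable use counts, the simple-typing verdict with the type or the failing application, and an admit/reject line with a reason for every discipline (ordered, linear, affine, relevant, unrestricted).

usage: w: 1×; u: 1×; z (λ-bound): 0×; x (λ-bound): 0×; y (λ-bound): 0×; v (λ-bound): 1×
order of uses: w, u, v
typing: well-typed — term : C -> B -> A -> C
ordered ✗ (z, x, y left unused)
linear ✗ (z, x, y left unused)
affine ✓ (none of w, u, z, x, y, v used more than once)
relevant ✗ (z, x, y left unused)
unrestricted ✓ (typability at C -> B -> A -> C is all that's needed)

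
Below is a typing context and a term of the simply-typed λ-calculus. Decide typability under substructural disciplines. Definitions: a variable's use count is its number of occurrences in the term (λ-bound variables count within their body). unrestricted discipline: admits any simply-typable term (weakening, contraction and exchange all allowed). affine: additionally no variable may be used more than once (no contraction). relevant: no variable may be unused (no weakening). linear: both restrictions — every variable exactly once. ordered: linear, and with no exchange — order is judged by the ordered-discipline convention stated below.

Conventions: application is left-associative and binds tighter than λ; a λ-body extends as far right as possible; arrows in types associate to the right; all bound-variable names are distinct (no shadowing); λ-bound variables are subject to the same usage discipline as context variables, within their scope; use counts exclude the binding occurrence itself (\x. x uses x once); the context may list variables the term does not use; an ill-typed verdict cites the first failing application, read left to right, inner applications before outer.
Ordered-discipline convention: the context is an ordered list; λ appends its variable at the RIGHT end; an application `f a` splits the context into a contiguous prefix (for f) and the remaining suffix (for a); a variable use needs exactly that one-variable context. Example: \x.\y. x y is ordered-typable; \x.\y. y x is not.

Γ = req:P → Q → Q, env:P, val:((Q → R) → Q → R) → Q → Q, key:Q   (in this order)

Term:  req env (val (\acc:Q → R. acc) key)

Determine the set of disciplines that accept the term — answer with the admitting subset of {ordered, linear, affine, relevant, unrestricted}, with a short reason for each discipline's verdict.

admitting disciplines: ordered, linear, affine, relevant, unrestricted
usage: req: 1, env: 1, val: 1, key: 1, acc (bound): 1
uses in reading order: req, env, val, acc, key
typing: well-typed — term : Q
ordered ✓ (one use each (req, env, val, key, acc); ordered split holds)
linear ✓ (req, env, val, key, acc: one use apiece)
affine ✓ (at most one use each (req, env, val, key, acc))
relevant ✓ (at least one use each (req, env, val, key, acc))
unrestricted ✓ (type-checks (Q) and nothing is barred)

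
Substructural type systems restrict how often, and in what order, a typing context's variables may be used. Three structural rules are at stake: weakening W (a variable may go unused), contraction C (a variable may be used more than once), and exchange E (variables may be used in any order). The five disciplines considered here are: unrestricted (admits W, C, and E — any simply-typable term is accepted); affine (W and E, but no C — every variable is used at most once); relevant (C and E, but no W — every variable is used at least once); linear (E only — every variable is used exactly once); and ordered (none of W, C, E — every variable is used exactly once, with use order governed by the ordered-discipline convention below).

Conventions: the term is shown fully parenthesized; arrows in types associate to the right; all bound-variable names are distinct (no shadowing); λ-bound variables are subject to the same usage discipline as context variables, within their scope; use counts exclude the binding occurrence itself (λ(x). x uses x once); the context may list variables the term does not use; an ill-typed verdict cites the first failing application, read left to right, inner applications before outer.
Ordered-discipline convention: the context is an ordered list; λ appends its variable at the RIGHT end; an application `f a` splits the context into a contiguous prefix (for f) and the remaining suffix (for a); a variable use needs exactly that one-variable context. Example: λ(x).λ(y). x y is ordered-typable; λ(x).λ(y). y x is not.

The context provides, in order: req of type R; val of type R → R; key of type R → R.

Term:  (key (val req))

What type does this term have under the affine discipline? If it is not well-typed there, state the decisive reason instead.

term : R
variable uses: req ×1, val ×1, key ×1
use order (left to right): key, val, req
typing: the term checks, with type R
across the five disciplines: ordered ✗, linear ✓, affine ✓, relevant ✓, unrestricted ✓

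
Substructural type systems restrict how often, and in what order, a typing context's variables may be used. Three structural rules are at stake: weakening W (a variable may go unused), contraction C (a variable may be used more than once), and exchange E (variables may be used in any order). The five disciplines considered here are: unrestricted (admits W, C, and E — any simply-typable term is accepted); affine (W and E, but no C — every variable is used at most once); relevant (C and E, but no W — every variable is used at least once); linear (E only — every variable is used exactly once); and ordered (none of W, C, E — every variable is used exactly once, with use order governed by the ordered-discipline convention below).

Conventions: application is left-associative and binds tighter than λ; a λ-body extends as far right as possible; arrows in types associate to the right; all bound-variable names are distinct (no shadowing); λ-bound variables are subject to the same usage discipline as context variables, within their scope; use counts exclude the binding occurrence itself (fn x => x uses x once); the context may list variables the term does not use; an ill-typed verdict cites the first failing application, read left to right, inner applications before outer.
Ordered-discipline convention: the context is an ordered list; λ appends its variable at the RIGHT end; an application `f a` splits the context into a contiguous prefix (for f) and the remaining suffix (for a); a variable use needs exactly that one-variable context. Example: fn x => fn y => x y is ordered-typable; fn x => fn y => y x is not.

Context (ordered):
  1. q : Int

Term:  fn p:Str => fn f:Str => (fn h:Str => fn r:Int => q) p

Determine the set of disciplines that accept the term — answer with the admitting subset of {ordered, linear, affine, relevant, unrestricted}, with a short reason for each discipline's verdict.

accepted by: affine, unrestricted
use counts: q=1, p (λ-bound)=1, f (λ-bound)=0, h (λ-bound)=0, r (λ-bound)=0
uses in reading order: q, p
typing: well-typed at Str -> Str -> Int -> Int
ordered: ✗ — f, h, r left unused
linear: ✗ — f, h, r left unused
affine: ✓ — no duplicate uses among q, p, f, h, r
relevant: ✗ — f, h, r left unused
unrestricted: ✓ — well-typed at Str -> Str -> Int -> Int; no restrictions here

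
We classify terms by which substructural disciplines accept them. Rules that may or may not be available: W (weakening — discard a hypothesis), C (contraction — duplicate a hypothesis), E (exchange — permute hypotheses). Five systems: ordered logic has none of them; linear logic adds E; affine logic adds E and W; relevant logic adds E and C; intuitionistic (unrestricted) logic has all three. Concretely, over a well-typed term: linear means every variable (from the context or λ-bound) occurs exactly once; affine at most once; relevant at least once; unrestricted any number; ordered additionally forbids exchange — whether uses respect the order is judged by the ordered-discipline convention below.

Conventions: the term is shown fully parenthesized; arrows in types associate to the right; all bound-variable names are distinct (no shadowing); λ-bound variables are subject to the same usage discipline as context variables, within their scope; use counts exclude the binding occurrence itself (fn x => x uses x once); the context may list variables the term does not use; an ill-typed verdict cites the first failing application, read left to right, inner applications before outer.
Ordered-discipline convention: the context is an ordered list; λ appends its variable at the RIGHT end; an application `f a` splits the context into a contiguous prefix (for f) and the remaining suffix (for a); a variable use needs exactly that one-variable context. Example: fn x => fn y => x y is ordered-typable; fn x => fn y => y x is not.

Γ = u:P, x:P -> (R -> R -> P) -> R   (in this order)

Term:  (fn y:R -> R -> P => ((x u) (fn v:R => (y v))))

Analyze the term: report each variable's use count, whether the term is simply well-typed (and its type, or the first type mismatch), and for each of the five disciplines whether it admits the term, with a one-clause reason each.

counts: u ×1, x ×1, y (λ-bound) ×1, v (λ-bound) ×1
left-to-right use order: x, u, y, v
typing: well-typed at (R -> R -> P) -> R
ordered: ✗ — no ordered split (uses run x, u, y, v)
linear: ✓ — each of u, x, y, v used exactly once
affine: ✓ — none of u, x, y, v used more than once
relevant: ✓ — u, x, y, v: all used, weakening unneeded
unrestricted: ✓ — simply typable at (R -> R -> P) -> R; W, C, E all held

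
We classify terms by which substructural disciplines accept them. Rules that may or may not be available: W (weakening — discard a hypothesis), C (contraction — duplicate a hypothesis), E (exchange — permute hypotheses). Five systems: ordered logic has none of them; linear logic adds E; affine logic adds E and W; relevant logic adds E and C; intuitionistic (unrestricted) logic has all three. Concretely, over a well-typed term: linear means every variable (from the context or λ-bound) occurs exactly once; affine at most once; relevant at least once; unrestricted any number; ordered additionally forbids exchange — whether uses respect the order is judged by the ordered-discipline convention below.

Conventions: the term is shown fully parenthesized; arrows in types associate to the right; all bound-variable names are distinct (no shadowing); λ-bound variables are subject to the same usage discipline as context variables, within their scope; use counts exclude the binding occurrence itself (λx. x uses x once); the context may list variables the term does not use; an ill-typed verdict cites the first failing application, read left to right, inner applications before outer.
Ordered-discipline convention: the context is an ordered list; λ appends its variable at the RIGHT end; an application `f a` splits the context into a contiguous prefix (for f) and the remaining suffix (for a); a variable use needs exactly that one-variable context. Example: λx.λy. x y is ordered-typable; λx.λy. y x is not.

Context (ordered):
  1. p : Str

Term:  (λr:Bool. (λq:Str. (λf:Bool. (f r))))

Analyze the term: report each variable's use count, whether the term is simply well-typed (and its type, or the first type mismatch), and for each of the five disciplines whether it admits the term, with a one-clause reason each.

use counts: p: 0; r (λ-bound): 1; q (λ-bound): 0; f (λ-bound): 1
left-to-right use order: f, r
typing: ill-typed: applying a non-function (Bool)
ordered: ✗ — a type mismatch blocks all five
linear: ✗ — the type mismatch rejects it
affine: ✗ — not simply typable
relevant: ✗ — fails simple typing
unrestricted: ✗ — a type mismatch blocks all five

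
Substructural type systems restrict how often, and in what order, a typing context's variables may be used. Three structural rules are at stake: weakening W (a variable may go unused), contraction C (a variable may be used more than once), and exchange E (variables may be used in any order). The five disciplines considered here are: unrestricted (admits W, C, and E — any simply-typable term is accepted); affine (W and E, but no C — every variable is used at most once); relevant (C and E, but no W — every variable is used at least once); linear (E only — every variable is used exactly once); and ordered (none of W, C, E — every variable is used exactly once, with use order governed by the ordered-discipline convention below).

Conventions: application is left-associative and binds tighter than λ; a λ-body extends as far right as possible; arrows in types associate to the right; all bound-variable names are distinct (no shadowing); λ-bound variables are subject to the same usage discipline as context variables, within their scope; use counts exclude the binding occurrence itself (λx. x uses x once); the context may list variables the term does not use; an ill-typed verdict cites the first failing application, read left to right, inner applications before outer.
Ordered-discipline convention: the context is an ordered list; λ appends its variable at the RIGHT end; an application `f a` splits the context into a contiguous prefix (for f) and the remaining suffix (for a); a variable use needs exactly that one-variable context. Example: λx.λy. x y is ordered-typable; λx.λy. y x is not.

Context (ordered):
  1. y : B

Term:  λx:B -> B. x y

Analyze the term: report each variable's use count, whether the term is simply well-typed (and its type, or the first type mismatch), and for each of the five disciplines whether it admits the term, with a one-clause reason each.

use counts: y: 1; x (bound): 1
order of uses: x, y
typing: the term checks, with type (B -> B) -> B
ordered: ✗, use order x, y needs exchange
linear: ✓, single use per variable (y, x)
affine: ✓, at most one use each (y, x)
relevant: ✓, y, x: all used, weakening unneeded
unrestricted: ✓, typability at (B -> B) -> B is all that's needed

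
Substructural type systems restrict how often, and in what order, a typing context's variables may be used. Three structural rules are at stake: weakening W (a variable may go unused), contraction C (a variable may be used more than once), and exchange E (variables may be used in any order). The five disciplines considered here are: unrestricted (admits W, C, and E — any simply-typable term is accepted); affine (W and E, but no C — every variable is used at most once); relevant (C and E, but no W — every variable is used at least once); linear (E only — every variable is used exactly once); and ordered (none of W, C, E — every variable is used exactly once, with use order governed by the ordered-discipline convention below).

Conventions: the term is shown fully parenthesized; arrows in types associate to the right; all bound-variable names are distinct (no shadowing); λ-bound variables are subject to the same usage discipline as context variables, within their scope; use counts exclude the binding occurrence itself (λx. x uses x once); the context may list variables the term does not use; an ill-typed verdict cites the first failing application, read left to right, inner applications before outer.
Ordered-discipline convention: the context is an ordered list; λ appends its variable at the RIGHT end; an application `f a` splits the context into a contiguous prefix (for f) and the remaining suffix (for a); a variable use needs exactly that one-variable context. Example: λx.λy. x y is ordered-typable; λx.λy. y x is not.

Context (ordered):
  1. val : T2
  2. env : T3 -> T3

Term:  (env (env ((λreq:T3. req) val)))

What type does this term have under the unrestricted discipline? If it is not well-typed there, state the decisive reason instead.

not well-typed under unrestricted — the type mismatch rejects it
variable uses: val: 1×, env: 2×, req [bound]: 1×
uses in reading order: env, env, req, val
typing: ill-typed: argument of type T2 where T3 is required
across the five disciplines: ordered ✗ | linear ✗ | affine ✗ | relevant ✗ | unrestricted ✗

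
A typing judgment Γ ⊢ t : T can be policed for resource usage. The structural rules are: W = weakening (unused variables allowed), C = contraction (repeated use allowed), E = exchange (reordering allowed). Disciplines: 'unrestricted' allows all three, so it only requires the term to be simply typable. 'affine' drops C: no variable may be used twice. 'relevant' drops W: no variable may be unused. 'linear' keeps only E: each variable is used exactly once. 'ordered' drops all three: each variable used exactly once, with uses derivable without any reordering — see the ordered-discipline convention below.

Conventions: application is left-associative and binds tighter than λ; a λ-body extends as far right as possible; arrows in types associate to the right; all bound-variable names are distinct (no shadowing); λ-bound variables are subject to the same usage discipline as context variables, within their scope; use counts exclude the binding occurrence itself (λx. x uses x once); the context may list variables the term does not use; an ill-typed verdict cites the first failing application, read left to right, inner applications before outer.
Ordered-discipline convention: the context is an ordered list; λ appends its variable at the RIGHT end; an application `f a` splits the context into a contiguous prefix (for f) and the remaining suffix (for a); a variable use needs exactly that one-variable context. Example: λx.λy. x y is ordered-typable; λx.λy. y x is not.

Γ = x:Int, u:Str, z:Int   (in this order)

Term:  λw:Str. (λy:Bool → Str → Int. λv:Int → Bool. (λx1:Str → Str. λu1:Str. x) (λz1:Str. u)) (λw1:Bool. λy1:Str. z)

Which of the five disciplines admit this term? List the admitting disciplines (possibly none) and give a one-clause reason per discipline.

accepted by: affine, unrestricted
use counts: x=1, u=1, z=1, w (bound)=0, y (bound)=0, v (bound)=0, x1 (bound)=0, u1 (bound)=0, z1 (bound)=0, w1 (bound)=0, y1 (bound)=0
uses in reading order: x, u, z
typing: well-typed at Str → (Int → Bool) → Str → Int
ordered: ✗, w, y, v, x1, u1, z1, w1, y1 never used (weakening)
linear: ✗, w, y, v, x1, u1, z1, w1, y1 never used (weakening)
affine: ✓, none of x, u, z, w, y, v, x1, u1, z1, w1, y1 used more than once
relevant: ✗, w, y, v, x1, u1, z1, w1, y1 never used (weakening)
unrestricted: ✓, type-checks (Str → (Int → Bool) → Str → Int) and nothing is barred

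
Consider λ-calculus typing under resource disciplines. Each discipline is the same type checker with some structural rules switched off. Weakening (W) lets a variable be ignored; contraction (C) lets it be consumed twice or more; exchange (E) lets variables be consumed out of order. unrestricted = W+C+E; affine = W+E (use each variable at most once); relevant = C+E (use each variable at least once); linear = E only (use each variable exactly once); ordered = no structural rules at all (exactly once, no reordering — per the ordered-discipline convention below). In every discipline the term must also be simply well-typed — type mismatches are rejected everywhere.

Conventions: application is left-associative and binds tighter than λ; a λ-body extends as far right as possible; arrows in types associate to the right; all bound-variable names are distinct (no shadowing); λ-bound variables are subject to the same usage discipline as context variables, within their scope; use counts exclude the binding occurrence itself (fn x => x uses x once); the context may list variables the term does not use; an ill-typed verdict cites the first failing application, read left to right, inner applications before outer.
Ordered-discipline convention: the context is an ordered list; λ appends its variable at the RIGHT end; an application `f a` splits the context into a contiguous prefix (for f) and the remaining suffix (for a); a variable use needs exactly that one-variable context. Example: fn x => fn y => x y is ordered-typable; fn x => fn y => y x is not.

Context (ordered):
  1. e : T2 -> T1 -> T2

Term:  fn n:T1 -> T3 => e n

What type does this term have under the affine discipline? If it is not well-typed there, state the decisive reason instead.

not well-typed under affine — the type mismatch rejects it
counts: e ×1, n (λ-bound) ×1
order of uses: e, n
typing: ill-typed: a function awaiting T2 gets T1 -> T3
per-discipline verdicts: ordered ✗ · linear ✗ · affine ✗ · relevant ✗ · unrestricted ✗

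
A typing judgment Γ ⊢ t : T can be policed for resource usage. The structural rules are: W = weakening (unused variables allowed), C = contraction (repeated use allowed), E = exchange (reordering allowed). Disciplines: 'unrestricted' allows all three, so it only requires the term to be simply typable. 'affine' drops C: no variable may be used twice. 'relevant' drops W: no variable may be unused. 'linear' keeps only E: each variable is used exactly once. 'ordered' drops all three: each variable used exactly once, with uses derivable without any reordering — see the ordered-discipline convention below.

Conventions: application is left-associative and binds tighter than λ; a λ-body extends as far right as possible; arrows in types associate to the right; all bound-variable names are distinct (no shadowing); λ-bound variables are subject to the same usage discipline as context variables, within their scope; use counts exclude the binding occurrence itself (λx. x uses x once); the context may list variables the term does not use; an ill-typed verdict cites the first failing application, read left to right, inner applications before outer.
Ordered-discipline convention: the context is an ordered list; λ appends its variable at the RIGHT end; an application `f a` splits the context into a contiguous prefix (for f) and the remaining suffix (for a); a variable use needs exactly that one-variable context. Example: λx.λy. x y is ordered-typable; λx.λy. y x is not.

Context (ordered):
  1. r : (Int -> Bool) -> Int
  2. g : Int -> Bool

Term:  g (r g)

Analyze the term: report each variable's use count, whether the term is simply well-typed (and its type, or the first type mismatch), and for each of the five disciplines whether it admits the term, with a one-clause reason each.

use counts: r: 1, g: 2
order of uses: g, r, g
typing: well-typed — term : Bool
ordered: ✗, needs contraction — g ×2
linear: ✗, needs contraction — g ×2
affine: ✗, needs contraction — g ×2
relevant: ✓, r, g: all used, weakening unneeded
unrestricted: ✓, simply typable at Bool; W, C, E all held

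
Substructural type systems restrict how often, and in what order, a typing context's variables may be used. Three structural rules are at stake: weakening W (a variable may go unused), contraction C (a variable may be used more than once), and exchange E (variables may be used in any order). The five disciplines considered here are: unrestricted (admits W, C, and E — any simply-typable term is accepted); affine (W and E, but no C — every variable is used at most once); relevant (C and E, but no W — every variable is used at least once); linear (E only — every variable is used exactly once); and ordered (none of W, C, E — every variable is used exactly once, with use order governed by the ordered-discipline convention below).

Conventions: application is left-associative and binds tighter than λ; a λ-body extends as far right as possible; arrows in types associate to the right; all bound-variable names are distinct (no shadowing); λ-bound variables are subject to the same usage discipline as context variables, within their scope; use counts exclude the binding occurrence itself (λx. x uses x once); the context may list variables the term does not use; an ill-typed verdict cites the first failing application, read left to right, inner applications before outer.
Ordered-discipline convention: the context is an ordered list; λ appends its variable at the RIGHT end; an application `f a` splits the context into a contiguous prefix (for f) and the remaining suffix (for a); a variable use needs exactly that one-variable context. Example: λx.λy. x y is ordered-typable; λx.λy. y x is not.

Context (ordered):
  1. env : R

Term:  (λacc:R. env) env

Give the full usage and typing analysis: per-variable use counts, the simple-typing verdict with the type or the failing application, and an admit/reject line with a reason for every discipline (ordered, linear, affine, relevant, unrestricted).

use counts: env=2; acc (λ-bound)=0
use order (left to right): env, env
typing: the term checks, with type R
ordered: ✗, repeated use of env ×2; acc never used (weakening)
linear: ✗, repeated use of env ×2; acc never used (weakening)
affine: ✗, repeated use of env ×2
relevant: ✗, acc never used (weakening)
unrestricted: ✓, simply typable at R; W, C, E all held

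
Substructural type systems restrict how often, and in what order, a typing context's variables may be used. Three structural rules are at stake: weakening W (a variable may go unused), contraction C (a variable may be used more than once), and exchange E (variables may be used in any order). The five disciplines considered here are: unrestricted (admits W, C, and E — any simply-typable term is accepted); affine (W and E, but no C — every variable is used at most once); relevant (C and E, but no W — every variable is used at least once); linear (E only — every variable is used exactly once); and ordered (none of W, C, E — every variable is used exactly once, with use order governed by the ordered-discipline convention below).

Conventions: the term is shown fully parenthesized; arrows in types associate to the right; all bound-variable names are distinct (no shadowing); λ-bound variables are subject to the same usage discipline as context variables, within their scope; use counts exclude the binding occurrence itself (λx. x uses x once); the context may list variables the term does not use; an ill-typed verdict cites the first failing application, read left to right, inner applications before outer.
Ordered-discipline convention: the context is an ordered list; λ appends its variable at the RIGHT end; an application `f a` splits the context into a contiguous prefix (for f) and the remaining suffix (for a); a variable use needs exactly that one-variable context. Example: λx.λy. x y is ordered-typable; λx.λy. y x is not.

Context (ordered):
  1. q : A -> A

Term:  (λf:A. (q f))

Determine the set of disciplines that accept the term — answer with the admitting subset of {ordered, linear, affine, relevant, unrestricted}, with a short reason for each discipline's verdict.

admitting disciplines: ordered, linear, affine, relevant, unrestricted
counts: q: 1, f (bound): 1
use order (left to right): q, f
typing: well-typed — term : A -> A
ordered: ✓ — q, f once each; derivable with no W/C/E
linear: ✓ — exactly-once usage across q, f
affine: ✓ — at most one use each (q, f)
relevant: ✓ — every one of q, f appears
unrestricted: ✓ — typability at A -> A is all that's needed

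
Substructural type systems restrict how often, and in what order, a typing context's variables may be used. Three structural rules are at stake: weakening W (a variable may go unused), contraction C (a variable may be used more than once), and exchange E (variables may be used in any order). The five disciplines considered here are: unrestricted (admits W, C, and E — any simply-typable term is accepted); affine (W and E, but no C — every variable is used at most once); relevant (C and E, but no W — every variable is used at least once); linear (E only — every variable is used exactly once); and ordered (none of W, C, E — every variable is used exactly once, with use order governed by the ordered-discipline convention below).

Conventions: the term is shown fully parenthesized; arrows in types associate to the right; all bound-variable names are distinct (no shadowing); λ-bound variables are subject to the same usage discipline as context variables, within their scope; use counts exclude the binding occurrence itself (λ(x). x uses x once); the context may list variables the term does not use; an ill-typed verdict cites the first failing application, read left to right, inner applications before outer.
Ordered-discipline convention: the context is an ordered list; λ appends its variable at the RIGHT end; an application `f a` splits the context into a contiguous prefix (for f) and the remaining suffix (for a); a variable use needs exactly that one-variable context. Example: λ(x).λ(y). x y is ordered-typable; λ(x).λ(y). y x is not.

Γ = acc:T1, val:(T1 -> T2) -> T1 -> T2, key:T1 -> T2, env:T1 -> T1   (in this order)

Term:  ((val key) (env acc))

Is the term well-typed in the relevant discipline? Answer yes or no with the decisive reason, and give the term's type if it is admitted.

yes — acc, val, key, env: all used, weakening unneeded; term : T2
usage: acc: 1×; val: 1×; key: 1×; env: 1×
uses in reading order: val, key, env, acc
typing: well-typed — term : T2
summary: ordered ✗, linear ✓, affine ✓, relevant ✓, unrestricted ✓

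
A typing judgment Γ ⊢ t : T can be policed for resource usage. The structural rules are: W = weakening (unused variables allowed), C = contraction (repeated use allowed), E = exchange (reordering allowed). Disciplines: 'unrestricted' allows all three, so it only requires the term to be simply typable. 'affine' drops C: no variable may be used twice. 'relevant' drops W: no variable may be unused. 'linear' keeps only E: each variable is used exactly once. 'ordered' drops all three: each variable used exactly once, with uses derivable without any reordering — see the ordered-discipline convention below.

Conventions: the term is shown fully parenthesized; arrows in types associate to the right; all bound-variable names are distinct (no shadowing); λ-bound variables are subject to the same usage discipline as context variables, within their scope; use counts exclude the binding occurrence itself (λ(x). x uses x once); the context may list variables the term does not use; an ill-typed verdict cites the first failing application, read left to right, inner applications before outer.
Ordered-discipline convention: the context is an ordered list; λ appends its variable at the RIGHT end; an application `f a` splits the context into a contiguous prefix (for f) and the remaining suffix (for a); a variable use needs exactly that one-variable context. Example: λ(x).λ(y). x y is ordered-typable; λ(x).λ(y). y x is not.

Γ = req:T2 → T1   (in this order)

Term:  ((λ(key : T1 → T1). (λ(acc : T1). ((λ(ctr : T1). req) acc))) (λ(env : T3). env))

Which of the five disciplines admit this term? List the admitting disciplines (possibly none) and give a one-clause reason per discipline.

accepted by: none
usage: req ×1; key (λ-bound) ×0; acc (λ-bound) ×1; ctr (λ-bound) ×0; env (λ-bound) ×1
left-to-right use order: req, acc, env
typing: ill-typed: an argument T3 → T3 mismatches the expected T1 → T1
ordered: ✗, a type mismatch blocks all five
linear: ✗, the type mismatch rejects it
affine: ✗, not simply typable
relevant: ✗, fails simple typing
unrestricted: ✗, a type mismatch blocks all five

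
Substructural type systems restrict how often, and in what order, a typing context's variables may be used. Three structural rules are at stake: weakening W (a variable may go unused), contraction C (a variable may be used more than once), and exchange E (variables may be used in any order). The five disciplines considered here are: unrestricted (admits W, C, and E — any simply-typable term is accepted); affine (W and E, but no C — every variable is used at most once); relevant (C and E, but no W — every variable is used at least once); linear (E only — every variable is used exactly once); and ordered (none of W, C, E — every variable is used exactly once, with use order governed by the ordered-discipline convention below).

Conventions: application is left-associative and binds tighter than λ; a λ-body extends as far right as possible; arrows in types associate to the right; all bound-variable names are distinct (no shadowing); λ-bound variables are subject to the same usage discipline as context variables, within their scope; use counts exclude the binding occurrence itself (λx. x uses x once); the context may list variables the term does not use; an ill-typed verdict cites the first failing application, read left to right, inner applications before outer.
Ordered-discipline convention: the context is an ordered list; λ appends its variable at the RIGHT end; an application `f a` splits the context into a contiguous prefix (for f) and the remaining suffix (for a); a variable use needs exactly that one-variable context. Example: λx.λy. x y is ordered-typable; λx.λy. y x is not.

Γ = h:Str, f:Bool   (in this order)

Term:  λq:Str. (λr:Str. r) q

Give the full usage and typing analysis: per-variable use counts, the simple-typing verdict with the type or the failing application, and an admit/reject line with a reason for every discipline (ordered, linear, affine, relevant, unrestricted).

counts: h=0; f=0; q (λ-bound)=1; r (λ-bound)=1
use order (left to right): r, q
typing: well-typed — term : Str -> Str
ordered: ✗, h, f left unused
linear: ✗, h, f left unused
affine: ✓, none of h, f, q, r used more than once
relevant: ✗, h, f left unused
unrestricted: ✓, simply typable at Str -> Str; W, C, E all held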